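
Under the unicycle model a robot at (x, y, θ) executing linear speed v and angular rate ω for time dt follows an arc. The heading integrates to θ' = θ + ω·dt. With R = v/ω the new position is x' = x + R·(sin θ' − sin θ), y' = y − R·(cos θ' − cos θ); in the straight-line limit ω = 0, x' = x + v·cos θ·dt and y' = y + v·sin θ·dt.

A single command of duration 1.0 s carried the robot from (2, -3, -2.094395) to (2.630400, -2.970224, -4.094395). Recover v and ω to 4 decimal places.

v = -0.7500, ω = -2.0000

Δθ = -4.094395 − -2.094395 = -2.000000
ω = Δθ/dt = -2.000000/1.0 = -2.0000
R = Δx/(sin θ' − sin θ) = 0.3750
v = R·ω = 0.3750·-2.0000 = -0.7500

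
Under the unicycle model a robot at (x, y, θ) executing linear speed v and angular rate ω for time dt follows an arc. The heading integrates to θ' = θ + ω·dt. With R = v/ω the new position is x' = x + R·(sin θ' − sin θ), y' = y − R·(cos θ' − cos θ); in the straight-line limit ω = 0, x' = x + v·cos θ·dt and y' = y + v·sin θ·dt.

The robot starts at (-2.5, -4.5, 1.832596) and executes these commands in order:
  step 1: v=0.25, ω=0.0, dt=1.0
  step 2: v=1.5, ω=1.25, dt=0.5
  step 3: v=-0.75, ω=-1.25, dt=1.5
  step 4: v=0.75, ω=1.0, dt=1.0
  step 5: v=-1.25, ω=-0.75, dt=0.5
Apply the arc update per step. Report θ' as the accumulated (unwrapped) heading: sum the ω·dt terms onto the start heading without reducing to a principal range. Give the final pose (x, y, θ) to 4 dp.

(-2.7859, -4.5817, 1.2076)

step 1: θ'=1.8326 (straight) → pose (-2.5647, -4.2585, 1.8326)
step 2: θ'=2.4576 (R=1.2000) → pose (-2.9655, -3.6390, 2.4576)
step 3: θ'=0.5826 (R=0.6000) → pose (-3.0146, -4.6051, 0.5826)
step 4: θ'=1.5826 (R=0.7500) → pose (-2.6773, -3.9700, 1.5826)
step 5: θ'=1.2076 (R=1.6667) → pose (-2.7859, -4.5817, 1.2076)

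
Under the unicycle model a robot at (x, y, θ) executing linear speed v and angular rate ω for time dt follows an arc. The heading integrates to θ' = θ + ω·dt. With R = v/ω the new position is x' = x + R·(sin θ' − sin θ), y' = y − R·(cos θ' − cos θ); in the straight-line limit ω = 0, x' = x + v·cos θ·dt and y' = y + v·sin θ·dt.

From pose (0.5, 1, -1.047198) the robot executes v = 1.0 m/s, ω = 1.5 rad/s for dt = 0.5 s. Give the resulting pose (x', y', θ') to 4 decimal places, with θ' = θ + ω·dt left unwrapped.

(0.8821, 0.6959, -0.2972)

θ' = -1.0472 + 1.5·0.5 = -0.2972
R = v/ω = 1.0/1.5 = 0.6667
x' = 0.5 + 0.6667·(sin -0.2972 − sin -1.0472) = 0.8821
y' = 1 − 0.6667·(cos -0.2972 − cos -1.0472) = 0.6959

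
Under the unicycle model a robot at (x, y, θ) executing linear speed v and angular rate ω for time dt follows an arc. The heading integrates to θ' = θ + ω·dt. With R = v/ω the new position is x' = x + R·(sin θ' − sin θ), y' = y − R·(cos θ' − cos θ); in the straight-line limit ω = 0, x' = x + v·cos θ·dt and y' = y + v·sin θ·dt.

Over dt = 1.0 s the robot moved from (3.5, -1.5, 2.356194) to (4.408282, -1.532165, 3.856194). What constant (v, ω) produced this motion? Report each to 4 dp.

v = -1.0000, ω = 1.5000

Δθ = 3.856194 − 2.356194 = 1.500000
ω = Δθ/dt = 1.500000/1.0 = 1.5000
R = Δx/(sin θ' − sin θ) = -0.6667
v = R·ω = -0.6667·1.5000 = -1.0000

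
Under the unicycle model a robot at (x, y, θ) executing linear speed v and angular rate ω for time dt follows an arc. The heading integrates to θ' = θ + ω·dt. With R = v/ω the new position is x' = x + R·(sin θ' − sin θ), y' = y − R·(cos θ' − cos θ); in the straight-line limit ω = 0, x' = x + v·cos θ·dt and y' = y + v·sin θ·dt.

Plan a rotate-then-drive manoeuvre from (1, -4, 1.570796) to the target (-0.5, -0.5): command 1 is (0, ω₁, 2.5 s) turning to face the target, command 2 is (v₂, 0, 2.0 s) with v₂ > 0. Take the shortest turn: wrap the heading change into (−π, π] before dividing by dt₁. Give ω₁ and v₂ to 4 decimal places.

heading to target = atan2(-0.5−-4, -0.5−1) = 1.9757
Δθ = wrap(1.9757 − 1.5708) = 0.4049; ω₁ = Δθ/dt₁ = 0.1620
distance = √((-0.5−1)² + (-0.5−-4)²) = 3.8079; v₂ = distance/dt₂ = 1.9039

ω₁ = 0.1620, v₂ = 1.9039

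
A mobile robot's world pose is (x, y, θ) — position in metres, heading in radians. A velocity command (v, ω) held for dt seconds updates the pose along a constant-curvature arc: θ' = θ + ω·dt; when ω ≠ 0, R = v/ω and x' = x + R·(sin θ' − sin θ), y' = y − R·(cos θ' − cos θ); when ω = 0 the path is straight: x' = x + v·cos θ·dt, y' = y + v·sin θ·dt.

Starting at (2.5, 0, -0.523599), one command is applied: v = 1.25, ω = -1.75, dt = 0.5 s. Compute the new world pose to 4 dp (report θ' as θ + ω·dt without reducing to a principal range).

θ' = -0.5236 + -1.75·0.5 = -1.3986
R = v/ω = 1.25/-1.75 = -0.7143
x' = 2.5 + -0.7143·(sin -1.3986 − sin -0.5236) = 2.8466
y' = 0 − -0.7143·(cos -1.3986 − cos -0.5236) = -0.4962

(2.8466, -0.4962, -1.3986)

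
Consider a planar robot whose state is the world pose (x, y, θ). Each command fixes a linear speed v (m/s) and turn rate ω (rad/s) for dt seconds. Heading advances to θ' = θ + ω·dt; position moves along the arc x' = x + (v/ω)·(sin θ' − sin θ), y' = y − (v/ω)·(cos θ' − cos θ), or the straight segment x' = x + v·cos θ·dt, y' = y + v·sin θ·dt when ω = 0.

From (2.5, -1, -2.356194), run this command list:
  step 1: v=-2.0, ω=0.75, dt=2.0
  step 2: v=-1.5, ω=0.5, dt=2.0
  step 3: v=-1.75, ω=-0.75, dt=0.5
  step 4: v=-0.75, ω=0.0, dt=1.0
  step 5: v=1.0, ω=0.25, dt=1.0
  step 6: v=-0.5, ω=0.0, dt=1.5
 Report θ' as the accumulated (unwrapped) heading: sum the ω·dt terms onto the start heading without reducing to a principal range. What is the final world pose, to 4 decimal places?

(-1.4245, 3.7262, 0.0188)

step 1: θ'=-0.8562 (R=-2.6667) → pose (2.6287, 2.6331, -0.8562)
step 2: θ'=0.1438 (R=-3.0000) → pose (-0.0673, 3.6362, 0.1438)
step 3: θ'=-0.2312 (R=2.3333) → pose (-0.9364, 3.6742, -0.2312)
step 4: θ'=-0.2312 (straight) → pose (-1.6664, 3.8461, -0.2312)
step 5: θ'=0.0188 (R=4.0000) → pose (-0.6747, 3.7403, 0.0188)
step 6: θ'=0.0188 (straight) → pose (-1.4245, 3.7262, 0.0188)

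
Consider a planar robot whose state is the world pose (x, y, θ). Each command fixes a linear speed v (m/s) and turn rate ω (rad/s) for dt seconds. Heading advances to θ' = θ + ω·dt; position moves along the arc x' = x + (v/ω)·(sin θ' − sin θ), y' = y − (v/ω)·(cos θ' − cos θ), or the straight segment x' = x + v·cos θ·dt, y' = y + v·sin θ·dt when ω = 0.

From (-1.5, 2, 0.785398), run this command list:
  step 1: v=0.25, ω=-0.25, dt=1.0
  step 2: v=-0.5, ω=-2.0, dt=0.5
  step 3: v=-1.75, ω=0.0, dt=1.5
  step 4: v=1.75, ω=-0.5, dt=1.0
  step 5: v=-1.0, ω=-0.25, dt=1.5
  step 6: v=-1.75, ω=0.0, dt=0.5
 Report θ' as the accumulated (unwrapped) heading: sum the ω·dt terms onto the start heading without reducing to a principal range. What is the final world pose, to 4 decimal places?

step 1: θ'=0.5354 (R=-1.0000) → pose (-1.3031, 2.1530, 0.5354)
step 2: θ'=-0.4646 (R=0.2500) → pose (-1.5426, 2.1445, -0.4646)
step 3: θ'=-0.4646 (straight) → pose (-3.8894, 3.3207, -0.4646)
step 4: θ'=-0.9646 (R=-3.5000) → pose (-2.5812, 2.1858, -0.9646)
step 5: θ'=-1.3396 (R=4.0000) → pose (-3.1875, 3.5482, -1.3396)
step 6: θ'=-1.3396 (straight) → pose (-3.3880, 4.3999, -1.3396)

(-3.3880, 4.3999, -1.3396)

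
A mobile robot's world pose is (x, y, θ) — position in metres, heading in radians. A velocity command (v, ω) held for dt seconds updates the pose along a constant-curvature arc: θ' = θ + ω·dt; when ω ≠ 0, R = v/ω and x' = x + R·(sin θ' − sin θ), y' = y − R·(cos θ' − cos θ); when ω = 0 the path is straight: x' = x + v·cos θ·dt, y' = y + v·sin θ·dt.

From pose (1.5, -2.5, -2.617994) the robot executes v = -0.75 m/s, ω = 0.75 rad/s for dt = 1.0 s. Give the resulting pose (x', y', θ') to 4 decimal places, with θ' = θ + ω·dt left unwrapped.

θ' = -2.6180 + 0.75·1.0 = -1.8680
R = v/ω = -0.75/0.75 = -1.0000
x' = 1.5 + -1.0000·(sin -1.8680 − sin -2.6180) = 1.9562
y' = -2.5 − -1.0000·(cos -1.8680 − cos -2.6180) = -1.9268

(1.9562, -1.9268, -1.8680)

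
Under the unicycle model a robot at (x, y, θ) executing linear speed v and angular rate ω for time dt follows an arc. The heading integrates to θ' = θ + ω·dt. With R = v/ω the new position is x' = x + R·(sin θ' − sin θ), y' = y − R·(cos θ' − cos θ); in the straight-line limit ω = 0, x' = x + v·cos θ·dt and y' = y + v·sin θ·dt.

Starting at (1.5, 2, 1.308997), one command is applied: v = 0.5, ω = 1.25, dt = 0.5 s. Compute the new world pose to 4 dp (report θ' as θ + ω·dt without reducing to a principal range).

θ' = 1.3090 + 1.25·0.5 = 1.9340
R = v/ω = 0.5/1.25 = 0.4000
x' = 1.5 + 0.4000·(sin 1.9340 − sin 1.3090) = 1.4875
y' = 2 − 0.4000·(cos 1.9340 − cos 1.3090) = 2.2456

(1.4875, 2.2456, 1.9340)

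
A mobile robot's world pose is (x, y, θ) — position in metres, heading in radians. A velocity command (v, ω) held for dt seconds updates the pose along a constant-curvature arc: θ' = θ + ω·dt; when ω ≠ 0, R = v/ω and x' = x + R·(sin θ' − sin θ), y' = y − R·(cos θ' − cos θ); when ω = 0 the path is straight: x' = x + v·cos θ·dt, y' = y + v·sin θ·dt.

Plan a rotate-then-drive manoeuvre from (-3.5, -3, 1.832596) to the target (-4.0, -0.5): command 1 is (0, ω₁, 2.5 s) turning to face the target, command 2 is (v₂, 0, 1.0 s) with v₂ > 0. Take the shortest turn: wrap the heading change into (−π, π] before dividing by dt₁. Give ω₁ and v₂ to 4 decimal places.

ω₁ = -0.0258, v₂ = 2.5495

heading to target = atan2(-0.5−-3, -4−-3.5) = 1.7682
Δθ = wrap(1.7682 − 1.8326) = -0.0644; ω₁ = Δθ/dt₁ = -0.0258
distance = √((-4−-3.5)² + (-0.5−-3)²) = 2.5495; v₂ = distance/dt₂ = 2.5495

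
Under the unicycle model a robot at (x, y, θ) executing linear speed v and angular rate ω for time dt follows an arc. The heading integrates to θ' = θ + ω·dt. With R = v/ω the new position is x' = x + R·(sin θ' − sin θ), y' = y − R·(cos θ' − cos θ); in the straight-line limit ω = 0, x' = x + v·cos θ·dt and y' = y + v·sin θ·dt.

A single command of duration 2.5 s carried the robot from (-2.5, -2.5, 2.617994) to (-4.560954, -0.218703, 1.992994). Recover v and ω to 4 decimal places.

Δθ = 1.992994 − 2.617994 = -0.625000
ω = Δθ/dt = -0.625000/2.5 = -0.2500
R = −Δy/(cos θ' − cos θ) = -5.0000
v = R·ω = -5.0000·-0.2500 = 1.2500

v = 1.2500, ω = -0.2500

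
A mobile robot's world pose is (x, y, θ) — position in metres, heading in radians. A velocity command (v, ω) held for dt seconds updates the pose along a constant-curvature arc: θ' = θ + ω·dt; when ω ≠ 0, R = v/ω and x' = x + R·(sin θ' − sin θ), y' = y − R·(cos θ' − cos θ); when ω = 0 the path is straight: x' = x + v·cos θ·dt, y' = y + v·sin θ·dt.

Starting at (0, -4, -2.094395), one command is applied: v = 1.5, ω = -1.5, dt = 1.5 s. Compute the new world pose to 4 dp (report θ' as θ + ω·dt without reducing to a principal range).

θ' = -2.0944 + -1.5·1.5 = -4.3444
R = v/ω = 1.5/-1.5 = -1.0000
x' = 0 + -1.0000·(sin -4.3444 − sin -2.0944) = -1.7991
y' = -4 − -1.0000·(cos -4.3444 − cos -2.0944) = -3.8597

(-1.7991, -3.8597, -4.3444)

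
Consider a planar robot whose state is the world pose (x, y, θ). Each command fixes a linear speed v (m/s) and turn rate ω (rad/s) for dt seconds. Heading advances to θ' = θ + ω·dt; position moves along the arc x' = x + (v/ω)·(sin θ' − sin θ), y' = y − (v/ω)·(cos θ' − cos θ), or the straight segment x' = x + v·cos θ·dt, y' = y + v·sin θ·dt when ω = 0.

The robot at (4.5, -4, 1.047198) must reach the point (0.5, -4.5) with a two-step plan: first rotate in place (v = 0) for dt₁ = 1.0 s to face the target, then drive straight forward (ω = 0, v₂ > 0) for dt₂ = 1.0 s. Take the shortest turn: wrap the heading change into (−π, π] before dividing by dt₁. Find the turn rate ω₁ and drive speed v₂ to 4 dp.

heading to target = atan2(-4.5−-4, 0.5−4.5) = -3.0172
Δθ = wrap(-3.0172 − 1.0472) = 2.2187; ω₁ = Δθ/dt₁ = 2.2187
distance = √((0.5−4.5)² + (-4.5−-4)²) = 4.0311; v₂ = distance/dt₂ = 4.0311

ω₁ = 2.2187, v₂ = 4.0311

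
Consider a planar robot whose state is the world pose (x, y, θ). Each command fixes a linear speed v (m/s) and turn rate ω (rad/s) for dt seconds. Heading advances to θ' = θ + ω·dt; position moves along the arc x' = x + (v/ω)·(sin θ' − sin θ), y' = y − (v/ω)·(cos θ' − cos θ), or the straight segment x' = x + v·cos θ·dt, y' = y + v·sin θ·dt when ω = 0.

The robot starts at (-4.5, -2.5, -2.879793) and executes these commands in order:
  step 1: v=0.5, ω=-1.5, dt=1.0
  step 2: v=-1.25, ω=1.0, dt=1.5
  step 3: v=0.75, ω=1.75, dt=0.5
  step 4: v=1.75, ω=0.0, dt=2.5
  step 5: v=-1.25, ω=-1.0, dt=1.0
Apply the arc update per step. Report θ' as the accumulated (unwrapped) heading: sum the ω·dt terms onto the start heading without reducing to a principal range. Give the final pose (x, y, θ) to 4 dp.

(-4.5503, -6.5766, -3.0048)

step 1: θ'=-4.3798 (R=-0.3333) → pose (-4.9013, -2.2869, -4.3798)
step 2: θ'=-2.8798 (R=-1.2500) → pose (-3.3963, -3.0861, -2.8798)
step 3: θ'=-2.0048 (R=0.4286) → pose (-3.6742, -3.3199, -2.0048)
step 4: θ'=-2.0048 (straight) → pose (-5.5139, -7.2893, -2.0048)
step 5: θ'=-3.0048 (R=1.2500) → pose (-4.5503, -6.5766, -3.0048)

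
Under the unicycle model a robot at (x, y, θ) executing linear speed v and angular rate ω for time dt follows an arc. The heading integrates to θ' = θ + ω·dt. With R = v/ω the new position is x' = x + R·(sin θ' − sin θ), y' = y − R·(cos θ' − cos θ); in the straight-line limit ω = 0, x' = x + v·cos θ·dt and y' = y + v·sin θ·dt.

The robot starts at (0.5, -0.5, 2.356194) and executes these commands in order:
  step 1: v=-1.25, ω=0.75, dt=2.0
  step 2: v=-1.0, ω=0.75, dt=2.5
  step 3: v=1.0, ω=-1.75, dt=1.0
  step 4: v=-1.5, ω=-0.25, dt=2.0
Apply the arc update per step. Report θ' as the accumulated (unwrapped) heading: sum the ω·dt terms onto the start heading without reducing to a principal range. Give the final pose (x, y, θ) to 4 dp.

step 1: θ'=3.8562 (R=-1.6667) → pose (2.7707, -0.5804, 3.8562)
step 2: θ'=5.7312 (R=-1.3333) → pose (2.5961, 1.5620, 5.7312)
step 3: θ'=3.9812 (R=-0.5714) → pose (2.7218, 0.6939, 3.9812)
step 4: θ'=3.4812 (R=6.0000) → pose (5.1894, 2.3447, 3.4812)

(5.1894, 2.3447, 3.4812)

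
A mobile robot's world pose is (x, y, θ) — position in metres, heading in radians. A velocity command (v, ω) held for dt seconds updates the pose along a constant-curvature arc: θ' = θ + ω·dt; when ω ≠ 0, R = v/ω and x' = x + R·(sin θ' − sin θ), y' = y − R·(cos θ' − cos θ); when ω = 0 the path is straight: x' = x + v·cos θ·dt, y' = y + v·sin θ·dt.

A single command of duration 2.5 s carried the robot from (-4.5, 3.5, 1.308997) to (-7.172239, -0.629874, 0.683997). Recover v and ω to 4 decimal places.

v = -2.0000, ω = -0.2500

Δθ = 0.683997 − 1.308997 = -0.625000
ω = Δθ/dt = -0.625000/2.5 = -0.2500
R = −Δy/(cos θ' − cos θ) = 8.0000
v = R·ω = 8.0000·-0.2500 = -2.0000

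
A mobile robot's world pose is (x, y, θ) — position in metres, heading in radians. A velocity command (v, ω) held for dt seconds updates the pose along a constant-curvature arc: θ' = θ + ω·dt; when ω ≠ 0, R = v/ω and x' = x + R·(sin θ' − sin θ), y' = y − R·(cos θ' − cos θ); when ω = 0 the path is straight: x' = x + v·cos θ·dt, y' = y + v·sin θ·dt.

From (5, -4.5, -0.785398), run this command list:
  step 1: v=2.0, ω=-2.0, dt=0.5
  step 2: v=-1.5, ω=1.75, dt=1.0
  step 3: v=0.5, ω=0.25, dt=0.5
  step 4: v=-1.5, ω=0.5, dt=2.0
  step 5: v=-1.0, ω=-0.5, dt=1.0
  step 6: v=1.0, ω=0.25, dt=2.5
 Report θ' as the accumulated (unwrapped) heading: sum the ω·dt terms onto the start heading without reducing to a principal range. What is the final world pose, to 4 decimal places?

step 1: θ'=-1.7854 (R=-1.0000) → pose (5.2700, -5.4201, -1.7854)
step 2: θ'=-0.0354 (R=-0.8571) → pose (4.4628, -4.3809, -0.0354)
step 3: θ'=0.0896 (R=2.0000) → pose (4.7126, -4.3742, 0.0896)
step 4: θ'=1.0896 (R=-3.0000) → pose (2.3217, -5.9736, 1.0896)
step 5: θ'=0.5896 (R=2.0000) → pose (1.6608, -6.7103, 0.5896)
step 6: θ'=1.2146 (R=4.0000) → pose (3.1856, -4.7804, 1.2146)

(3.1856, -4.7804, 1.2146)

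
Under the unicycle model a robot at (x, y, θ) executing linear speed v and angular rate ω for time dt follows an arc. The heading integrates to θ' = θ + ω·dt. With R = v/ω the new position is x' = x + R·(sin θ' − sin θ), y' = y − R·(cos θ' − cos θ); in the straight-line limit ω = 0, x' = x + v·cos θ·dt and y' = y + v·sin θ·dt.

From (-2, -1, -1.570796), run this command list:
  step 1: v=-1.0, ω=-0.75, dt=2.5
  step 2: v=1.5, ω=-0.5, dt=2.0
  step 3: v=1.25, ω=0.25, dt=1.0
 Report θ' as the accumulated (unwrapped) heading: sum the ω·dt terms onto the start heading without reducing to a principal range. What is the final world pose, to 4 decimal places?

(-2.7385, 3.4964, -4.1958)

step 1: θ'=-3.4458 (R=1.3333) → pose (-0.2673, 0.2721, -3.4458)
step 2: θ'=-4.4458 (R=-3.0000) → pose (-2.2627, 2.3440, -4.4458)
step 3: θ'=-4.1958 (R=5.0000) → pose (-2.7385, 3.4964, -4.1958)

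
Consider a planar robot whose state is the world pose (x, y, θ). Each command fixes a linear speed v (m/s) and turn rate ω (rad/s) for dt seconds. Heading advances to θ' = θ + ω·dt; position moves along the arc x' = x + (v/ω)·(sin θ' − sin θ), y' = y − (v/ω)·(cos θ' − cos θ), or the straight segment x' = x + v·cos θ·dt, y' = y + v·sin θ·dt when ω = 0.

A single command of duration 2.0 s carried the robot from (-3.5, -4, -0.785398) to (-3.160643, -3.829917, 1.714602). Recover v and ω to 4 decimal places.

v = 0.2500, ω = 1.2500

Δθ = 1.714602 − -0.785398 = 2.500000
ω = Δθ/dt = 2.500000/2.0 = 1.2500
R = Δx/(sin θ' − sin θ) = 0.2000
v = R·ω = 0.2000·1.2500 = 0.2500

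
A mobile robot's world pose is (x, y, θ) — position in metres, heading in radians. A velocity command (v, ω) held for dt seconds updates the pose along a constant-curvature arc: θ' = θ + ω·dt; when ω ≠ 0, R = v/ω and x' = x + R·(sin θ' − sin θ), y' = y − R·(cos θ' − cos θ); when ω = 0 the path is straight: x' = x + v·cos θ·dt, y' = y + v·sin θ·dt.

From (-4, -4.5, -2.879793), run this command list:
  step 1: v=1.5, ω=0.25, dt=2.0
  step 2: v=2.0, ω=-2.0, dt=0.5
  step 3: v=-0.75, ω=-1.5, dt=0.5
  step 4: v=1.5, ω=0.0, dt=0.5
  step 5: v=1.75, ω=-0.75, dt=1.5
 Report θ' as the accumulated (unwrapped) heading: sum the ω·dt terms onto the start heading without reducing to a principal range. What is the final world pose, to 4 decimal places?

(-7.6777, -3.2984, -5.2548)

step 1: θ'=-2.3798 (R=6.0000) → pose (-6.5884, -5.9540, -2.3798)
step 2: θ'=-3.3798 (R=-1.0000) → pose (-7.5146, -6.2022, -3.3798)
step 3: θ'=-4.1298 (R=0.5000) → pose (-7.2151, -6.4129, -4.1298)
step 4: θ'=-4.1298 (straight) → pose (-7.6277, -5.7867, -4.1298)
step 5: θ'=-5.2548 (R=-2.3333) → pose (-7.6777, -3.2984, -5.2548)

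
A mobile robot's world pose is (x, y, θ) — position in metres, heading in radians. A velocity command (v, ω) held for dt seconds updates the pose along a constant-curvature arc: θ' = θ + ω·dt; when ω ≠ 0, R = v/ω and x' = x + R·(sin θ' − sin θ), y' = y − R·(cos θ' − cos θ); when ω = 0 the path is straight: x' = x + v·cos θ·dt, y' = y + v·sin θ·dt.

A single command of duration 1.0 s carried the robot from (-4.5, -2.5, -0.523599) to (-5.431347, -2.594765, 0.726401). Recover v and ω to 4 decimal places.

Δθ = 0.726401 − -0.523599 = 1.250000
ω = Δθ/dt = 1.250000/1.0 = 1.2500
R = Δx/(sin θ' − sin θ) = -0.8000
v = R·ω = -0.8000·1.2500 = -1.0000

v = -1.0000, ω = 1.2500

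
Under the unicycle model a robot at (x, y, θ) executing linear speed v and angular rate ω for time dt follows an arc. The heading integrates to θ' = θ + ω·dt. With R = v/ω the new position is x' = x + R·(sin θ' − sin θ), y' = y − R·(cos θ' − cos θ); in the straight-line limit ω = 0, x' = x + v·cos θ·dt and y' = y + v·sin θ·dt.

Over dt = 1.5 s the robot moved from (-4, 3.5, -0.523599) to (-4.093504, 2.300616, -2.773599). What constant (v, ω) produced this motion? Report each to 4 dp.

Δθ = -2.773599 − -0.523599 = -2.250000
ω = Δθ/dt = -2.250000/1.5 = -1.5000
R = −Δy/(cos θ' − cos θ) = -0.6667
v = R·ω = -0.6667·-1.5000 = 1.0000

v = 1.0000, ω = -1.5000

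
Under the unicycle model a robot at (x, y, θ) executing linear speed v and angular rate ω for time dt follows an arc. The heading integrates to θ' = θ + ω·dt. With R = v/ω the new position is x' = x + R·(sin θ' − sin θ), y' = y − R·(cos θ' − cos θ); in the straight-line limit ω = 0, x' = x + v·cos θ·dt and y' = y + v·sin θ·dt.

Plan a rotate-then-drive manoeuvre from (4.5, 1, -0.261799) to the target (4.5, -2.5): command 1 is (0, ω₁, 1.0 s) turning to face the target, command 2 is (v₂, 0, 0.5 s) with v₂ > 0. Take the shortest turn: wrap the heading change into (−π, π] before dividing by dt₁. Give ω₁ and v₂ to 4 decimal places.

heading to target = atan2(-2.5−1, 4.5−4.5) = -1.5708
Δθ = wrap(-1.5708 − -0.2618) = -1.3090; ω₁ = Δθ/dt₁ = -1.3090
distance = √((4.5−4.5)² + (-2.5−1)²) = 3.5000; v₂ = distance/dt₂ = 7.0000

ω₁ = -1.3090, v₂ = 7.0000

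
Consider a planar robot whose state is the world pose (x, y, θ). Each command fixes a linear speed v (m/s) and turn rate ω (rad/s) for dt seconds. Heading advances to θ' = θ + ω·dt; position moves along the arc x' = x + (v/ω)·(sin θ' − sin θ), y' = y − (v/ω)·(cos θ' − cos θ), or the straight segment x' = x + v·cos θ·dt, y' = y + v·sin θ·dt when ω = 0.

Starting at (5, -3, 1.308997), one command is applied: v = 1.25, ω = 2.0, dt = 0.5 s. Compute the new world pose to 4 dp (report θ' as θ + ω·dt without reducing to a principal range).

(4.8586, -2.4176, 2.3090)

θ' = 1.3090 + 2.0·0.5 = 2.3090
R = v/ω = 1.25/2.0 = 0.6250
x' = 5 + 0.6250·(sin 2.3090 − sin 1.3090) = 4.8586
y' = -3 − 0.6250·(cos 2.3090 − cos 1.3090) = -2.4176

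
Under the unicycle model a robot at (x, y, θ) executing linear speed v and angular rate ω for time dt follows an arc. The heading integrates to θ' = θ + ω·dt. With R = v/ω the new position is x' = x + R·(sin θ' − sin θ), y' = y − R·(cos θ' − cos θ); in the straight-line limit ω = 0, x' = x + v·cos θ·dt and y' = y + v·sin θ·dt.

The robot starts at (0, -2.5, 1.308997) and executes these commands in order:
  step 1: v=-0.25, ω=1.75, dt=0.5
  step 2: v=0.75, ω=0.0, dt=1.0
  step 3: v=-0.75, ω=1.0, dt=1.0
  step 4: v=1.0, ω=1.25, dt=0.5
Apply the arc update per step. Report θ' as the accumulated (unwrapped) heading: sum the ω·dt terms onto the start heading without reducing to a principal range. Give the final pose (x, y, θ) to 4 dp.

step 1: θ'=2.1840 (R=-0.1429) → pose (0.0212, -2.6192, 2.1840)
step 2: θ'=2.1840 (straight) → pose (-0.4105, -2.0058, 2.1840)
step 3: θ'=3.1840 (R=-0.7500) → pose (0.2347, -2.3235, 3.1840)
step 4: θ'=3.8090 (R=0.8000) → pose (-0.2266, -2.4945, 3.8090)

(-0.2266, -2.4945, 3.8090)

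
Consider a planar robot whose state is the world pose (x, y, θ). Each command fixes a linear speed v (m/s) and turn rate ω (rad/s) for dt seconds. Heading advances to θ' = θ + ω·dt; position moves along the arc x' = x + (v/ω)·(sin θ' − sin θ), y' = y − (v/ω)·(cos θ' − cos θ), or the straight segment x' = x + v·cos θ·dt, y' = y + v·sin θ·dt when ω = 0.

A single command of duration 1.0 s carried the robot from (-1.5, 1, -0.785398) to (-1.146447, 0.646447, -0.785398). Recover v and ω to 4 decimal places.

v = 0.5000, ω = 0.0000

Δθ = -0.785398 − -0.785398 = 0.000000
ω = Δθ/dt = 0.000000/1.0 = 0.0000
ω = 0 → v = (Δx·cos θ + Δy·sin θ)/dt = 0.5000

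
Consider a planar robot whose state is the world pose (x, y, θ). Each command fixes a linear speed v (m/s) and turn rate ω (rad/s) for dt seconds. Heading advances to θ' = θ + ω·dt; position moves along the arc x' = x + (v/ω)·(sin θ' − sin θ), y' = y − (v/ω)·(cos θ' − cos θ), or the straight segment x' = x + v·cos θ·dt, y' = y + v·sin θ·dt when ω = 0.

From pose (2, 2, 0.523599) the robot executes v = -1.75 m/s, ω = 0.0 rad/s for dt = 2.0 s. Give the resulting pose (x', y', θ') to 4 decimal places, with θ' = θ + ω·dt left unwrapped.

θ' = 0.5236 + 0.0·2.0 = 0.5236
ω = 0 → straight: x' = 2 + -1.75·cos(0.5236)·2.0 = -1.0311
y' = 2 + -1.75·sin(0.5236)·2.0 = 0.2500

(-1.0311, 0.2500, 0.5236)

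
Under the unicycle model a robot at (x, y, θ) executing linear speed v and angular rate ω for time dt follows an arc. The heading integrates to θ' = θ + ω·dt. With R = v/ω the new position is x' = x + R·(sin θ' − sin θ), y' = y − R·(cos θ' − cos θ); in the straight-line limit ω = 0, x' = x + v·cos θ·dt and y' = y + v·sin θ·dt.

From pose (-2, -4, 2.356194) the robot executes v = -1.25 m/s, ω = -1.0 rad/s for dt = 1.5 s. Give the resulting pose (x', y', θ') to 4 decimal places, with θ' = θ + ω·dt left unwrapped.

(-1.9397, -5.7030, 0.8562)

θ' = 2.3562 + -1.0·1.5 = 0.8562
R = v/ω = -1.25/-1.0 = 1.2500
x' = -2 + 1.2500·(sin 0.8562 − sin 2.3562) = -1.9397
y' = -4 − 1.2500·(cos 0.8562 − cos 2.3562) = -5.7030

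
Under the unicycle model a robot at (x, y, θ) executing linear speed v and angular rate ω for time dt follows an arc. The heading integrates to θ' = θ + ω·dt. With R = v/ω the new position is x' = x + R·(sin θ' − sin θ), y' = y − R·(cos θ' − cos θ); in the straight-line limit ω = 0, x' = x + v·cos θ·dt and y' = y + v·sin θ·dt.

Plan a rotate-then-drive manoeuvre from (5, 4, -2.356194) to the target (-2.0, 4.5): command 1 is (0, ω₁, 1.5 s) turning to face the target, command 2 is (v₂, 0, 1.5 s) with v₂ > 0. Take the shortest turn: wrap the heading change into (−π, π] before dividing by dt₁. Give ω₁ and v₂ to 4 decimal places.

heading to target = atan2(4.5−4, -2−5) = 3.0703
Δθ = wrap(3.0703 − -2.3562) = -0.8567; ω₁ = Δθ/dt₁ = -0.5711
distance = √((-2−5)² + (4.5−4)²) = 7.0178; v₂ = distance/dt₂ = 4.6786

ω₁ = -0.5711, v₂ = 4.6786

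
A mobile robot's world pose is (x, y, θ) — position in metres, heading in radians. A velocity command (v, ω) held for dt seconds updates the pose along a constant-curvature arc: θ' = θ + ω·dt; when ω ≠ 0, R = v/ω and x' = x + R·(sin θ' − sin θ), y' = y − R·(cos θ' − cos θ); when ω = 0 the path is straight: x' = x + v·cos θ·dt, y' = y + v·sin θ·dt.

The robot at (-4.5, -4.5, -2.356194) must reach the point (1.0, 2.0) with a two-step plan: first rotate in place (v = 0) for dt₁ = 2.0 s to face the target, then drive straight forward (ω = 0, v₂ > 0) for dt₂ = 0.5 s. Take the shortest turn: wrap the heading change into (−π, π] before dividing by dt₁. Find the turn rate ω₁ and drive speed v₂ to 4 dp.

heading to target = atan2(2−-4.5, 1−-4.5) = 0.8685
Δθ = wrap(0.8685 − -2.3562) = -3.0585; ω₁ = Δθ/dt₁ = -1.5292
distance = √((1−-4.5)² + (2−-4.5)²) = 8.5147; v₂ = distance/dt₂ = 17.0294

ω₁ = -1.5292, v₂ = 17.0294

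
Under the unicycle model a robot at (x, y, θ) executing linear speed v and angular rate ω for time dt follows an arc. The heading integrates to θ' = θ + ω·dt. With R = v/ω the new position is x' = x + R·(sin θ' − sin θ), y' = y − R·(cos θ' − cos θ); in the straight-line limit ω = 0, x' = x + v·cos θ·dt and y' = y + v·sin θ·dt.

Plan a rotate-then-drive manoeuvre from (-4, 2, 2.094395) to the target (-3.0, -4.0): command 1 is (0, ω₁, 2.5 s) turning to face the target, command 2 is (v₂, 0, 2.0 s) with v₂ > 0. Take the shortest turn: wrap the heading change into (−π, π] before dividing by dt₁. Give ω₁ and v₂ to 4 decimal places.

heading to target = atan2(-4−2, -3−-4) = -1.4056
Δθ = wrap(-1.4056 − 2.0944) = 2.7831; ω₁ = Δθ/dt₁ = 1.1133
distance = √((-3−-4)² + (-4−2)²) = 6.0828; v₂ = distance/dt₂ = 3.0414

ω₁ = 1.1133, v₂ = 3.0414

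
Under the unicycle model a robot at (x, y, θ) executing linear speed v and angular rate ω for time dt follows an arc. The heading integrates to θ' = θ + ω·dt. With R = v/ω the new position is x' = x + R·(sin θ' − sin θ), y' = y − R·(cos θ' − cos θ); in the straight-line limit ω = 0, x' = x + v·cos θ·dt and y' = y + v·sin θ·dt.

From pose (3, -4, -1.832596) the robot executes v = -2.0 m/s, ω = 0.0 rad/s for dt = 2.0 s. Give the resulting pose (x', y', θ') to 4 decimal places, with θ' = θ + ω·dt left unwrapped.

(4.0353, -0.1363, -1.8326)

θ' = -1.8326 + 0.0·2.0 = -1.8326
ω = 0 → straight: x' = 3 + -2.0·cos(-1.8326)·2.0 = 4.0353
y' = -4 + -2.0·sin(-1.8326)·2.0 = -0.1363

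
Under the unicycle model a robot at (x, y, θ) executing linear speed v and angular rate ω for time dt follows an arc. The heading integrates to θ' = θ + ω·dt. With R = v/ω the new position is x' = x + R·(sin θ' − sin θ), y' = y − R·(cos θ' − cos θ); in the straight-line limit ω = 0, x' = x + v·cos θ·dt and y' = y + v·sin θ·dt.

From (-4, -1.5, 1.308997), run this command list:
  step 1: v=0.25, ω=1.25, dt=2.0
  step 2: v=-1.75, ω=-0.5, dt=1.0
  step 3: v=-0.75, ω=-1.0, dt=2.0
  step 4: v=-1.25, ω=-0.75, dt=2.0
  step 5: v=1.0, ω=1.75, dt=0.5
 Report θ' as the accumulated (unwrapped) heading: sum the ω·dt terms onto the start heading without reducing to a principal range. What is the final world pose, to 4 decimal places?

step 1: θ'=3.8090 (R=0.2000) → pose (-4.3170, -1.2912, 3.8090)
step 2: θ'=3.3090 (R=3.5000) → pose (-2.7338, -0.5891, 3.3090)
step 3: θ'=1.3090 (R=0.7500) → pose (-1.8844, -1.5227, 1.3090)
step 4: θ'=-0.1910 (R=1.6667) → pose (-3.8107, -2.7277, -0.1910)
step 5: θ'=0.6840 (R=0.5714) → pose (-3.3411, -2.6096, 0.6840)

(-3.3411, -2.6096, 0.6840)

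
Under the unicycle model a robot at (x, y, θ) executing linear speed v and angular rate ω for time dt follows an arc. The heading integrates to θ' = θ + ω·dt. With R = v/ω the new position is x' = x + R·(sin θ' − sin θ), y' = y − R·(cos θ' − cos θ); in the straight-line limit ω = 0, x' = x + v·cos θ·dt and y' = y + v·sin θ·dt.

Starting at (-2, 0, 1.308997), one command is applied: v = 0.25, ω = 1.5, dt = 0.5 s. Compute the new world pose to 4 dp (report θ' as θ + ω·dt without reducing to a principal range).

(-2.0138, 0.1213, 2.0590)

θ' = 1.3090 + 1.5·0.5 = 2.0590
R = v/ω = 0.25/1.5 = 0.1667
x' = -2 + 0.1667·(sin 2.0590 − sin 1.3090) = -2.0138
y' = 0 − 0.1667·(cos 2.0590 − cos 1.3090) = 0.1213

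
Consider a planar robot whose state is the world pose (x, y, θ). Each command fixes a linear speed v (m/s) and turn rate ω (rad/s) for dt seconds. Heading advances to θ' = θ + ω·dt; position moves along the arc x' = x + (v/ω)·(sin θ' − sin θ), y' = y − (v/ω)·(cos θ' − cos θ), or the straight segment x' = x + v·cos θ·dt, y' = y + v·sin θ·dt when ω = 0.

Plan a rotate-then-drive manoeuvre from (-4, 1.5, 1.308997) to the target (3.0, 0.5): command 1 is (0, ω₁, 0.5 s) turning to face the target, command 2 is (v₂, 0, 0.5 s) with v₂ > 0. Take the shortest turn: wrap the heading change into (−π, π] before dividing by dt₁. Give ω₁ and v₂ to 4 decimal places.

ω₁ = -2.9018, v₂ = 14.1421

heading to target = atan2(0.5−1.5, 3−-4) = -0.1419
Δθ = wrap(-0.1419 − 1.3090) = -1.4509; ω₁ = Δθ/dt₁ = -2.9018
distance = √((3−-4)² + (0.5−1.5)²) = 7.0711; v₂ = distance/dt₂ = 14.1421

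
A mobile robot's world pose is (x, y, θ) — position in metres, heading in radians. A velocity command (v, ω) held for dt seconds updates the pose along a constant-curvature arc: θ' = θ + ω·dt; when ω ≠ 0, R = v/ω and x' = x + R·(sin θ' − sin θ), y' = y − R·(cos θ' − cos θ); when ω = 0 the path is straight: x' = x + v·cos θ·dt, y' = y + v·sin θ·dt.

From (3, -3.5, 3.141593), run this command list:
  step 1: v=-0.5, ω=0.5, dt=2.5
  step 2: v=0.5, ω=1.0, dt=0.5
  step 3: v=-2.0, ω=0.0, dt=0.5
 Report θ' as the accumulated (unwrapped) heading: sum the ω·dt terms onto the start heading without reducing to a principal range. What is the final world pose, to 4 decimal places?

(3.7532, -2.0781, 4.8916)

step 1: θ'=4.3916 (R=-1.0000) → pose (3.9490, -2.8153, 4.3916)
step 2: θ'=4.8916 (R=0.5000) → pose (3.9315, -3.0621, 4.8916)
step 3: θ'=4.8916 (straight) → pose (3.7532, -2.0781, 4.8916)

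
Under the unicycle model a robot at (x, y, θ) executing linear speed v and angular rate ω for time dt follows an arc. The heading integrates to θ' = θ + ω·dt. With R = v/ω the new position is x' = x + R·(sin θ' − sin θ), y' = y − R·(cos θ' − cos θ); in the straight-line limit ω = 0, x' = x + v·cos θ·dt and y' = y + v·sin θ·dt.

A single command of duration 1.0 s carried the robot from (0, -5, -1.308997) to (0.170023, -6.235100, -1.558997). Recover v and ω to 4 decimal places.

Δθ = -1.558997 − -1.308997 = -0.250000
ω = Δθ/dt = -0.250000/1.0 = -0.2500
R = −Δy/(cos θ' − cos θ) = -5.0000
v = R·ω = -5.0000·-0.2500 = 1.2500

v = 1.2500, ω = -0.2500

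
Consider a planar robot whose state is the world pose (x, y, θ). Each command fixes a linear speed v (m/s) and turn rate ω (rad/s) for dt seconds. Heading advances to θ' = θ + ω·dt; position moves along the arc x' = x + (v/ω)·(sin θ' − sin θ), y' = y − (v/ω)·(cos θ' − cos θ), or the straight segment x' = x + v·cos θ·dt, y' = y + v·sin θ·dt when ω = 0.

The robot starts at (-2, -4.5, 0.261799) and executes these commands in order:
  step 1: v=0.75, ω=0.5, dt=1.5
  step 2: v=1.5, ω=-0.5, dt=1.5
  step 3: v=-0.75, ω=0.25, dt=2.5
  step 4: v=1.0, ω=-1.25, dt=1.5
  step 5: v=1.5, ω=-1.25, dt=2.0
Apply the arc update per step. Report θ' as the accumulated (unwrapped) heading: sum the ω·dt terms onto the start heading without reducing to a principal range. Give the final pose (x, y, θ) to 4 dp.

step 1: θ'=1.0118 (R=1.5000) → pose (-1.1165, -3.8466, 1.0118)
step 2: θ'=0.2618 (R=-3.0000) → pose (0.6504, -2.5398, 0.2618)
step 3: θ'=0.8868 (R=-3.0000) → pose (-0.8983, -3.5419, 0.8868)
step 4: θ'=-0.9882 (R=-0.8000) → pose (0.3897, -3.6073, -0.9882)
step 5: θ'=-3.4882 (R=-1.2000) → pose (-1.0200, -5.3962, -3.4882)

(-1.0200, -5.3962, -3.4882)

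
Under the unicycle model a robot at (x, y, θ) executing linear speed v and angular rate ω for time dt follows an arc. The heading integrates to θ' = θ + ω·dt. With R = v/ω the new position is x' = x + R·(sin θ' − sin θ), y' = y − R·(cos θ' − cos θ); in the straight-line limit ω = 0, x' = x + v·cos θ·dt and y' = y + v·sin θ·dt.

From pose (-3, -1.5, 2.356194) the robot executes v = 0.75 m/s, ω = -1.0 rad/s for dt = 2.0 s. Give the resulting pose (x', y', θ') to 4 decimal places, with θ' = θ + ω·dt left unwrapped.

θ' = 2.3562 + -1.0·2.0 = 0.3562
R = v/ω = 0.75/-1.0 = -0.7500
x' = -3 + -0.7500·(sin 0.3562 − sin 2.3562) = -2.7312
y' = -1.5 − -0.7500·(cos 0.3562 − cos 2.3562) = -0.2667

(-2.7312, -0.2667, 0.3562)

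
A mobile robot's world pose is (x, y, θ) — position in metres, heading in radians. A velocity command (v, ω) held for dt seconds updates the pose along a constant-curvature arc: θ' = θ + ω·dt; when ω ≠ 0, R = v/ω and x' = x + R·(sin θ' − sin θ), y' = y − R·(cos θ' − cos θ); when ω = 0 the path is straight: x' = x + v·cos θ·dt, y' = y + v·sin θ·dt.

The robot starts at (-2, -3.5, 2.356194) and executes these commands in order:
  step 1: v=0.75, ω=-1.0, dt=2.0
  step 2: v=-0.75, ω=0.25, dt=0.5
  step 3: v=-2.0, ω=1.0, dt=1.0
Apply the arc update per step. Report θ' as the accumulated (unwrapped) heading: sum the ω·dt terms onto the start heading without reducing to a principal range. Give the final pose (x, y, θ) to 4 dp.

step 1: θ'=0.3562 (R=-0.7500) → pose (-1.7312, -2.2667, 0.3562)
step 2: θ'=0.4812 (R=-3.0000) → pose (-2.0736, -2.4191, 0.4812)
step 3: θ'=1.4812 (R=-2.0000) → pose (-3.1399, -4.0130, 1.4812)

(-3.1399, -4.0130, 1.4812)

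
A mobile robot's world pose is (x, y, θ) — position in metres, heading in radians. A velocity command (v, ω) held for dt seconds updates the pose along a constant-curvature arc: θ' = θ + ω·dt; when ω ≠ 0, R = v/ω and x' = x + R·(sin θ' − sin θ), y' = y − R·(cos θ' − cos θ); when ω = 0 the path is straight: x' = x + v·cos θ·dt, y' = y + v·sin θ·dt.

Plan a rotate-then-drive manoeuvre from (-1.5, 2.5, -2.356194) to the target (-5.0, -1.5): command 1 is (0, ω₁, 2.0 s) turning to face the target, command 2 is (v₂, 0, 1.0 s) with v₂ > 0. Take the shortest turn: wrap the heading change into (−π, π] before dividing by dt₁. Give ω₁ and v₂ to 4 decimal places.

ω₁ = 0.0333, v₂ = 5.3151

heading to target = atan2(-1.5−2.5, -5−-1.5) = -2.2896
Δθ = wrap(-2.2896 − -2.3562) = 0.0666; ω₁ = Δθ/dt₁ = 0.0333
distance = √((-5−-1.5)² + (-1.5−2.5)²) = 5.3151; v₂ = distance/dt₂ = 5.3151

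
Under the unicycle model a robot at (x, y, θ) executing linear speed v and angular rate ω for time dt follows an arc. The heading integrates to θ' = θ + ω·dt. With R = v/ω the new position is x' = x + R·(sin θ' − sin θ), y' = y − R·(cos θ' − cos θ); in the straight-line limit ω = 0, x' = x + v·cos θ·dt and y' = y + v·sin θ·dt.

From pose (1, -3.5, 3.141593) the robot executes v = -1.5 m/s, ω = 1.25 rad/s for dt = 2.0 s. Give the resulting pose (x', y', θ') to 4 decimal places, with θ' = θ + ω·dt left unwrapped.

θ' = 3.1416 + 1.25·2.0 = 5.6416
R = v/ω = -1.5/1.25 = -1.2000
x' = 1 + -1.2000·(sin 5.6416 − sin 3.1416) = 1.7182
y' = -3.5 − -1.2000·(cos 5.6416 − cos 3.1416) = -1.3386

(1.7182, -1.3386, 5.6416)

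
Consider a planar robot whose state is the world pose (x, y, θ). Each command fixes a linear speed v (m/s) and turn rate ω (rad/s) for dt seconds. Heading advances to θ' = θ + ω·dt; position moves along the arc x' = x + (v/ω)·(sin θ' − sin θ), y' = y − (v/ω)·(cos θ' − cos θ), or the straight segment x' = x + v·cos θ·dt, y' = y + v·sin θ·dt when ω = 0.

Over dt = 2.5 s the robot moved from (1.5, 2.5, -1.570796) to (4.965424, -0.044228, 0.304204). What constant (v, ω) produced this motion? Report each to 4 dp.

Δθ = 0.304204 − -1.570796 = 1.875000
ω = Δθ/dt = 1.875000/2.5 = 0.7500
R = Δx/(sin θ' − sin θ) = 2.6667
v = R·ω = 2.6667·0.7500 = 2.0000

v = 2.0000, ω = 0.7500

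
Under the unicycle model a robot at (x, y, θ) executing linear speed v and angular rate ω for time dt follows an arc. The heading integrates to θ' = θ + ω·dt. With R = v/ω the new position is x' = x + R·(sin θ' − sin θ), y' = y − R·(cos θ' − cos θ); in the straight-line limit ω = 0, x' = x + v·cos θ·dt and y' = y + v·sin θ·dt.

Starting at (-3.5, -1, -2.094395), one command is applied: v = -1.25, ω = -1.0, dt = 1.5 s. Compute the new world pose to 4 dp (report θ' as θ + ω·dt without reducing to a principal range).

(-1.8706, -0.5010, -3.5944)

θ' = -2.0944 + -1.0·1.5 = -3.5944
R = v/ω = -1.25/-1.0 = 1.2500
x' = -3.5 + 1.2500·(sin -3.5944 − sin -2.0944) = -1.8706
y' = -1 − 1.2500·(cos -3.5944 − cos -2.0944) = -0.5010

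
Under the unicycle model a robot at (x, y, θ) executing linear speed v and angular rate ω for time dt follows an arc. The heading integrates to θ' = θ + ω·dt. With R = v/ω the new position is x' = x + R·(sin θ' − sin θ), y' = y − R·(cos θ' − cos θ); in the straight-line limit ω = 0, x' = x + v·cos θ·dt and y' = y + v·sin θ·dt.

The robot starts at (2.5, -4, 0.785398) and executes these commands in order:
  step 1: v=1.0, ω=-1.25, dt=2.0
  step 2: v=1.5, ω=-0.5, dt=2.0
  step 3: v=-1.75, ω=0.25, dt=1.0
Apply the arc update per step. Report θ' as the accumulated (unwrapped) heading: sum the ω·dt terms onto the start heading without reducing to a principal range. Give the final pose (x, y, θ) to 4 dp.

(3.6170, -6.0658, -2.4646)

step 1: θ'=-1.7146 (R=-0.8000) → pose (3.8574, -4.6803, -1.7146)
step 2: θ'=-2.7146 (R=-3.0000) → pose (2.1308, -6.9811, -2.7146)
step 3: θ'=-2.4646 (R=-7.0000) → pose (3.6170, -6.0658, -2.4646)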